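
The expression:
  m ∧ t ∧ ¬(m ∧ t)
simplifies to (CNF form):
False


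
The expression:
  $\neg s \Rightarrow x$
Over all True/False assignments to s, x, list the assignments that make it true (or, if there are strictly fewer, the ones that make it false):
is false only for:
  s=False, x=False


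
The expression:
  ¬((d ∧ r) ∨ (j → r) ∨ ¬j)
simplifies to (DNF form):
j ∧ ¬r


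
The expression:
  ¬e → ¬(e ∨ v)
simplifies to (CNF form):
e ∨ ¬v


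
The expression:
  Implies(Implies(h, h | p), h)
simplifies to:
h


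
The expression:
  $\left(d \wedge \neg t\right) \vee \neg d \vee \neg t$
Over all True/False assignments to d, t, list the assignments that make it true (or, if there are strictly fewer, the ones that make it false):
is false only for:
  d=True, t=True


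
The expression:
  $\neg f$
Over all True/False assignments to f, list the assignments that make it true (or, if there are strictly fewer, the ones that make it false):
is true only for:
  f=False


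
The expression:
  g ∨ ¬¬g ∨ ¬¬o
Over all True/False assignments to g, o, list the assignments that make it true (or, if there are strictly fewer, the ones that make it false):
is false only for:
  g=False, o=False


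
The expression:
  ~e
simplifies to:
~e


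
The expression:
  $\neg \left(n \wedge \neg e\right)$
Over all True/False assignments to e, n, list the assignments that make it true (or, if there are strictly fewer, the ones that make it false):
is false only for:
  e=False, n=True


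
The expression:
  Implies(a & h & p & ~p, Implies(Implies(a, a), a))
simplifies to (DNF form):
True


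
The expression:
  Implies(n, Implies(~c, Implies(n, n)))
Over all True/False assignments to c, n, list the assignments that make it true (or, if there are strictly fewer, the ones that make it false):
is always true.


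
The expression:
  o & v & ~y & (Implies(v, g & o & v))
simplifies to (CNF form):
g & o & v & ~y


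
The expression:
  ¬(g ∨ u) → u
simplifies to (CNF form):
g ∨ u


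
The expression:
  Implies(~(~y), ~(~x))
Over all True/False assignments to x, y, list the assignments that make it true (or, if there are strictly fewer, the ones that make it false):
is false only for:
  x=False, y=True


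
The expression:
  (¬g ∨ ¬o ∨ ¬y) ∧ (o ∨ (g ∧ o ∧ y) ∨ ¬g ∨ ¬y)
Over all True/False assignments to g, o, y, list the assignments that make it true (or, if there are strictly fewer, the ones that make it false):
is false only for:
  g=True, o=False, y=True;
  g=True, o=True, y=True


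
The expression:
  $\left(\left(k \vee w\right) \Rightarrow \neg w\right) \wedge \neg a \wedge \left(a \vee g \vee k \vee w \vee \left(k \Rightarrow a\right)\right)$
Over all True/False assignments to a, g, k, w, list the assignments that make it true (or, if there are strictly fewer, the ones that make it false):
is true only for:
  a=False, g=False, k=False, w=False;
  a=False, g=False, k=True, w=False;
  a=False, g=True, k=False, w=False;
  a=False, g=True, k=True, w=False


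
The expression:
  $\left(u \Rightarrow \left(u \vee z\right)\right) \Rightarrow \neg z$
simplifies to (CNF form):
$\neg z$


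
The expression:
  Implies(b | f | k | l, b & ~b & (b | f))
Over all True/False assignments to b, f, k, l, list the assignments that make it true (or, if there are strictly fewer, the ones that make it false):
is true only for:
  b=False, f=False, k=False, l=False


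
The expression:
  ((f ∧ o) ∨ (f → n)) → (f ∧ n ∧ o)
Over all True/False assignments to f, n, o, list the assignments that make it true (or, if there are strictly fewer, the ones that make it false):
is true only for:
  f=True, n=False, o=False;
  f=True, n=True, o=True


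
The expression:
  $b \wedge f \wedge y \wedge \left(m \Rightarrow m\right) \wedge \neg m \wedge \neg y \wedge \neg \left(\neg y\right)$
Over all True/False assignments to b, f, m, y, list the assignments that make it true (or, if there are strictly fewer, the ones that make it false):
is never true.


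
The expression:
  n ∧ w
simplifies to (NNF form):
n ∧ w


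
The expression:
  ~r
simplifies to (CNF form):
~r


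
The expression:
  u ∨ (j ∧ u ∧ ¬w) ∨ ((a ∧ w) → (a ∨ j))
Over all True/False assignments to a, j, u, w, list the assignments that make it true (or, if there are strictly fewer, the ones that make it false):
is always true.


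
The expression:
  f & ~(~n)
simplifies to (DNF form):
f & n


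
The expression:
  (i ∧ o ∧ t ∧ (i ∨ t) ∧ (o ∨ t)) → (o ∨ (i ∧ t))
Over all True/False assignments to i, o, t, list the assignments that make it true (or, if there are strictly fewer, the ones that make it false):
is always true.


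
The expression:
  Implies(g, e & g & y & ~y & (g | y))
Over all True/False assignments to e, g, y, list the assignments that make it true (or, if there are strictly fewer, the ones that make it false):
is true only for:
  e=False, g=False, y=False;
  e=False, g=False, y=True;
  e=True, g=False, y=False;
  e=True, g=False, y=True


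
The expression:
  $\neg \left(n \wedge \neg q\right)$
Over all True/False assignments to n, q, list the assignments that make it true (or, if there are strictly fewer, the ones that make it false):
is false only for:
  n=True, q=False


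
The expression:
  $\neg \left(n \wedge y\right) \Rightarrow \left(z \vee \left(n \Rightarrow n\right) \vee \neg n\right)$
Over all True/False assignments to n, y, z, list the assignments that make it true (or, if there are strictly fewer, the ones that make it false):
is always true.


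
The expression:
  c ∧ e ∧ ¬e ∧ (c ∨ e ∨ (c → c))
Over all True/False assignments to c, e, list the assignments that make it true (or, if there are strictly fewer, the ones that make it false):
is never true.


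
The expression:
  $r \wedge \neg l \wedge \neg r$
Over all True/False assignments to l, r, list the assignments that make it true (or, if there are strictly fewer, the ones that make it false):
is never true.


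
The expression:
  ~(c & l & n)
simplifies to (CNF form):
~c | ~l | ~n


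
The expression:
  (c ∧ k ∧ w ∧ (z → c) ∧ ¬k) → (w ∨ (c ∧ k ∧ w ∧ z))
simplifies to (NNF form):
True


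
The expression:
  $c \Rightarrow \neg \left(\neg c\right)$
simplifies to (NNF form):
$\text{True}$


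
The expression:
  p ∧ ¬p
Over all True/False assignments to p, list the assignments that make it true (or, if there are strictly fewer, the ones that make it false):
is never true.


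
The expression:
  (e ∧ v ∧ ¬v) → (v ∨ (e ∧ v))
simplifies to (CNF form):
True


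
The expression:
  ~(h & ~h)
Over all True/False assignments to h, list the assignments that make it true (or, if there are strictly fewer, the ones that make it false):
is always true.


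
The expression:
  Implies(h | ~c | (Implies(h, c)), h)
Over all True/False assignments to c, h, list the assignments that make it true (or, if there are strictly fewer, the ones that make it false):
is true only for:
  c=False, h=True;
  c=True, h=True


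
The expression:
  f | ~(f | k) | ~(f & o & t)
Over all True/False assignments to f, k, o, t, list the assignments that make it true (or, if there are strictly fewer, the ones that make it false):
is always true.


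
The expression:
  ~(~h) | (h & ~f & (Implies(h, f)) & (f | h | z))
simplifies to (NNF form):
h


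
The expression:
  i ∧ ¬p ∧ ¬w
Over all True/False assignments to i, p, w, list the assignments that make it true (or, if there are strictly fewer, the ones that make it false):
is true only for:
  i=True, p=False, w=False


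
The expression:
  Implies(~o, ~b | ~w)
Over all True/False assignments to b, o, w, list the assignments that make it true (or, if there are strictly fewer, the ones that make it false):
is false only for:
  b=True, o=False, w=True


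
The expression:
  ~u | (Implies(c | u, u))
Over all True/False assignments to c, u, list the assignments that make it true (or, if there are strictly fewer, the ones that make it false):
is always true.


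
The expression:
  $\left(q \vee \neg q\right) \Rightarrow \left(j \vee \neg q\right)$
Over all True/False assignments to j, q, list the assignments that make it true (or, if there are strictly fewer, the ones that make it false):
is false only for:
  j=False, q=True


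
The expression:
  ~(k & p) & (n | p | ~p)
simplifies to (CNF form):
~k | ~p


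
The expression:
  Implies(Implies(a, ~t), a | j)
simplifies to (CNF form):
a | j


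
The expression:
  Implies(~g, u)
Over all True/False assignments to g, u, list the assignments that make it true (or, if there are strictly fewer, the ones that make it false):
is false only for:
  g=False, u=False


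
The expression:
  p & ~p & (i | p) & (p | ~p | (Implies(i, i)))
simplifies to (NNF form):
False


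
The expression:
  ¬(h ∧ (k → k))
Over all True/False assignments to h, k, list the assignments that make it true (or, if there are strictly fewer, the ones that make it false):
is true only for:
  h=False, k=False;
  h=False, k=True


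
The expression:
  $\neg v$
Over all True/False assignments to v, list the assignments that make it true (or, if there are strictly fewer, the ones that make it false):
is true only for:
  v=False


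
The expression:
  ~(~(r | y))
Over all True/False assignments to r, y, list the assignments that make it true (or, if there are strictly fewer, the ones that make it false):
is false only for:
  r=False, y=False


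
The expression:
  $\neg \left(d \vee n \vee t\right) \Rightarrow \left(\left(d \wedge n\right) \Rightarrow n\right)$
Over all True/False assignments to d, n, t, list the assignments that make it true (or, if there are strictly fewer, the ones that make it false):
is always true.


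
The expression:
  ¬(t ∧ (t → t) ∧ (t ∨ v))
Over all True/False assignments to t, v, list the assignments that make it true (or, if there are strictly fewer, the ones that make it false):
is true only for:
  t=False, v=False;
  t=False, v=True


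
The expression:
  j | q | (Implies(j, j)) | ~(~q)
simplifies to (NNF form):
True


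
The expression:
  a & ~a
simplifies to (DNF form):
False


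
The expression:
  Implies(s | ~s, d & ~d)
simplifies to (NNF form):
False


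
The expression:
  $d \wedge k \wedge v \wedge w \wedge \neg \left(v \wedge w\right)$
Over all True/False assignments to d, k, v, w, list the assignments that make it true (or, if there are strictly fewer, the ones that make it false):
is never true.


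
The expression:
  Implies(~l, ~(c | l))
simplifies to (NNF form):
l | ~c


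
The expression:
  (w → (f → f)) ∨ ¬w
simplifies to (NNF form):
True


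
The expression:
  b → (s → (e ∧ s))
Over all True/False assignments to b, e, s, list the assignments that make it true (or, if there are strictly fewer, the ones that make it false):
is false only for:
  b=True, e=False, s=True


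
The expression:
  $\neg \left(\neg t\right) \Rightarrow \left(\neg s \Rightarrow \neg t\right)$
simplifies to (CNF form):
$s \vee \neg t$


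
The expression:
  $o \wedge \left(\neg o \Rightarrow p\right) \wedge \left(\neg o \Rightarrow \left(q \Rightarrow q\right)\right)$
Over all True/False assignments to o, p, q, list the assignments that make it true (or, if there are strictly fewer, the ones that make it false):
is true only for:
  o=True, p=False, q=False;
  o=True, p=False, q=True;
  o=True, p=True, q=False;
  o=True, p=True, q=True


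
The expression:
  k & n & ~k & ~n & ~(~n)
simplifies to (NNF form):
False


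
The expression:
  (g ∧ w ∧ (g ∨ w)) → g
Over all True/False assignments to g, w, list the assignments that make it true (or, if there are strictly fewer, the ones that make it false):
is always true.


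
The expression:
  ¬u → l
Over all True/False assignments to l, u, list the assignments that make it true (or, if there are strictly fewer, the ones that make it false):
is false only for:
  l=False, u=False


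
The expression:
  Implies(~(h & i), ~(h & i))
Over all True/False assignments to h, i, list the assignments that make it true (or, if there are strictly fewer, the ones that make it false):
is always true.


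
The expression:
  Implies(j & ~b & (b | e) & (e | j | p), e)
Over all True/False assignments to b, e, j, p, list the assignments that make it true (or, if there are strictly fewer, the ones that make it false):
is always true.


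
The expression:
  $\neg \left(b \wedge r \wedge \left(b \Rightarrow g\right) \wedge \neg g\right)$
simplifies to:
$\text{True}$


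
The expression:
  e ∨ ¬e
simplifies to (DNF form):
True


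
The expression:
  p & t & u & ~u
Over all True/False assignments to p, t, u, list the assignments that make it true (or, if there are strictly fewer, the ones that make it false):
is never true.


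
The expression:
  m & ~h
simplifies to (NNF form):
m & ~h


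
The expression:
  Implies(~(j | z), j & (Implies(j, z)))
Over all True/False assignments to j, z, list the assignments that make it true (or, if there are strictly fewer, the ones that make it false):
is false only for:
  j=False, z=False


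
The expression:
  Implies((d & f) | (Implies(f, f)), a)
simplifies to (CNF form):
a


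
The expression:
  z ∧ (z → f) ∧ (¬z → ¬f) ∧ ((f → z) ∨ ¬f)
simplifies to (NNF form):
f ∧ z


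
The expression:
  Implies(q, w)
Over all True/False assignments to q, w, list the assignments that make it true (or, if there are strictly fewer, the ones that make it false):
is false only for:
  q=True, w=False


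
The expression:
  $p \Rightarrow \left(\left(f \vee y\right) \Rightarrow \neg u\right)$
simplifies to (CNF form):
$\left(\neg f \vee \neg p \vee \neg u\right) \wedge \left(\neg p \vee \neg u \vee \neg y\right)$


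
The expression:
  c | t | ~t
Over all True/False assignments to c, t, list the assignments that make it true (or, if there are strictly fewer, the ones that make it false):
is always true.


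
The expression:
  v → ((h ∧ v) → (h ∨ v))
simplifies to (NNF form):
True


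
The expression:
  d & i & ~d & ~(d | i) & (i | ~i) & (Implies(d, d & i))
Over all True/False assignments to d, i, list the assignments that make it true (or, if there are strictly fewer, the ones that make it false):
is never true.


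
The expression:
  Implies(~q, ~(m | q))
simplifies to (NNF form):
q | ~m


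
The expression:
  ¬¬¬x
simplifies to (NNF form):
¬x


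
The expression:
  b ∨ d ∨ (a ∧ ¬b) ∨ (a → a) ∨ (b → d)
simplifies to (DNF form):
True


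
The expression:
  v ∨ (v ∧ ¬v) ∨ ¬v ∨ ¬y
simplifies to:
True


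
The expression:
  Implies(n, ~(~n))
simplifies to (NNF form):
True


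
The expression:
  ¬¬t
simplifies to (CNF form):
t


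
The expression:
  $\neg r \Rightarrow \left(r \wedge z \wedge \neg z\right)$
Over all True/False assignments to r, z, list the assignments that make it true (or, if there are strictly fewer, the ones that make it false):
is true only for:
  r=True, z=False;
  r=True, z=True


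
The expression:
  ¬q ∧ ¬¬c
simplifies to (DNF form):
c ∧ ¬q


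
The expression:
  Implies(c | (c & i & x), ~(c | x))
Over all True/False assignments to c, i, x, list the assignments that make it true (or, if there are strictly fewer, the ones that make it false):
is true only for:
  c=False, i=False, x=False;
  c=False, i=False, x=True;
  c=False, i=True, x=False;
  c=False, i=True, x=True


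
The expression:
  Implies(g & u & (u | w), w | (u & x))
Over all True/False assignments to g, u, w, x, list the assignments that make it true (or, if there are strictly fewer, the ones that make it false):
is false only for:
  g=True, u=True, w=False, x=False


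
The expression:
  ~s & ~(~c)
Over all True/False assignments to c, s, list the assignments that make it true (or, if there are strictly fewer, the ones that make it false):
is true only for:
  c=True, s=False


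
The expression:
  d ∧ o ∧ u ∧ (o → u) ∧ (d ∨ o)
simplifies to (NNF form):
d ∧ o ∧ u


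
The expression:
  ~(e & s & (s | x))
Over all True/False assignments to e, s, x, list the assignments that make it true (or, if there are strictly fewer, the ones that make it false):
is false only for:
  e=True, s=True, x=False;
  e=True, s=True, x=True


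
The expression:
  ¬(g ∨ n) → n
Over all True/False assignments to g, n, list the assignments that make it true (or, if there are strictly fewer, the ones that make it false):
is false only for:
  g=False, n=False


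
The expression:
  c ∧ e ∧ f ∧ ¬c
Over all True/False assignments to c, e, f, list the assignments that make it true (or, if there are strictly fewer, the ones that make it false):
is never true.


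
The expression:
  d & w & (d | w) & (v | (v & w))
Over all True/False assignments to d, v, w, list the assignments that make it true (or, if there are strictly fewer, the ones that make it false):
is true only for:
  d=True, v=True, w=True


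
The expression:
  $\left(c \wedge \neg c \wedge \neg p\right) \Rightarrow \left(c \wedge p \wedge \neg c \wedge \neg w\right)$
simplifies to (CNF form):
$\text{True}$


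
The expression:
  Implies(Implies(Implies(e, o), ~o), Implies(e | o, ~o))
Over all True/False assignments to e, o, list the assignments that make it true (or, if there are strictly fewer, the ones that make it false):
is always true.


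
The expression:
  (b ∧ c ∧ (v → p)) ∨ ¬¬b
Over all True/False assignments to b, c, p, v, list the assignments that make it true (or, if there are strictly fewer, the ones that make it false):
is true only for:
  b=True, c=False, p=False, v=False;
  b=True, c=False, p=False, v=True;
  b=True, c=False, p=True, v=False;
  b=True, c=False, p=True, v=True;
  b=True, c=True, p=False, v=False;
  b=True, c=True, p=False, v=True;
  b=True, c=True, p=True, v=False;
  b=True, c=True, p=True, v=True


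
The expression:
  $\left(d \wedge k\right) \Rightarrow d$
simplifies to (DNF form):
$\text{True}$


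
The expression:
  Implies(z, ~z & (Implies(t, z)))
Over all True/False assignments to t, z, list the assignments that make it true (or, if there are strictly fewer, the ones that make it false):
is true only for:
  t=False, z=False;
  t=True, z=False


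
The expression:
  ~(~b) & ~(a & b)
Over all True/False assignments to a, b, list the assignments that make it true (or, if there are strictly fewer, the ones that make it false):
is true only for:
  a=False, b=True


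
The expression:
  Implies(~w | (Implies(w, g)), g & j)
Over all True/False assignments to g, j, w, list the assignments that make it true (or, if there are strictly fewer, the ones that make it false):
is true only for:
  g=False, j=False, w=True;
  g=False, j=True, w=True;
  g=True, j=True, w=False;
  g=True, j=True, w=True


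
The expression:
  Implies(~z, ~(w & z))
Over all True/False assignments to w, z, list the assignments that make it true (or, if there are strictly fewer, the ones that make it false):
is always true.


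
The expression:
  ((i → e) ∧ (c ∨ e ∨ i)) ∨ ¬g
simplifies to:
e ∨ (c ∧ ¬i) ∨ ¬g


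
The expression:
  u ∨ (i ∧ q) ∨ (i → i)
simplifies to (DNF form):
True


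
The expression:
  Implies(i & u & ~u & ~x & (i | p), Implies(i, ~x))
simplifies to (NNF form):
True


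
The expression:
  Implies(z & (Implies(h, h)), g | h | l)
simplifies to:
g | h | l | ~z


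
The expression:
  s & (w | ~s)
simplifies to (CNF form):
s & w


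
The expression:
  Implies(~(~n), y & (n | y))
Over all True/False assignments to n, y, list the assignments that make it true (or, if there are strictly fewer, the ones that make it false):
is false only for:
  n=True, y=False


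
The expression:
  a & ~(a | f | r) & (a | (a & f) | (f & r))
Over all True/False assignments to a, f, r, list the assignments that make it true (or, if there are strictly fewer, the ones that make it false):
is never true.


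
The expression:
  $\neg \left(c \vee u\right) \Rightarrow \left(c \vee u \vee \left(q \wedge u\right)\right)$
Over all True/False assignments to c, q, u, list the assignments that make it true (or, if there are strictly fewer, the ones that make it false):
is false only for:
  c=False, q=False, u=False;
  c=False, q=True, u=False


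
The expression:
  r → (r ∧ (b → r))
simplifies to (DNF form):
True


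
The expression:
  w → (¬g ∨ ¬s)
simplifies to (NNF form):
¬g ∨ ¬s ∨ ¬w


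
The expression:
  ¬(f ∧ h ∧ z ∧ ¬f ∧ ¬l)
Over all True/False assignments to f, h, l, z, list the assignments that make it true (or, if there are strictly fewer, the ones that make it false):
is always true.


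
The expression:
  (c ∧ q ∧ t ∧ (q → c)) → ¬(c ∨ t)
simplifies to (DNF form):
¬c ∨ ¬q ∨ ¬t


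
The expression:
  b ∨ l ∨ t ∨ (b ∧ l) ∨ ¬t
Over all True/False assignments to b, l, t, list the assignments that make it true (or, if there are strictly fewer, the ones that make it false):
is always true.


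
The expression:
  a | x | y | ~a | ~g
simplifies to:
True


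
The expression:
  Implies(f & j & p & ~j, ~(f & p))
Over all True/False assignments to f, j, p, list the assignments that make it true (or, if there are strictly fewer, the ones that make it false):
is always true.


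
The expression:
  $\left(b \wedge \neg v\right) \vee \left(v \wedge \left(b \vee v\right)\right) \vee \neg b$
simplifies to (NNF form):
$\text{True}$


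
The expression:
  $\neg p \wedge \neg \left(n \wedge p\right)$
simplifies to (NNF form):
$\neg p$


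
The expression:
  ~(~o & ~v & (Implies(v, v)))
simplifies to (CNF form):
o | v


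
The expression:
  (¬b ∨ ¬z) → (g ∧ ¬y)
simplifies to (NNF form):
(b ∧ z) ∨ (g ∧ ¬y)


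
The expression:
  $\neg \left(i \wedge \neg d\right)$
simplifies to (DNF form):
$d \vee \neg i$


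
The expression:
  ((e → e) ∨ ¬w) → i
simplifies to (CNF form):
i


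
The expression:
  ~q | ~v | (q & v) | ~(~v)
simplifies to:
True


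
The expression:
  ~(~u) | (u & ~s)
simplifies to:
u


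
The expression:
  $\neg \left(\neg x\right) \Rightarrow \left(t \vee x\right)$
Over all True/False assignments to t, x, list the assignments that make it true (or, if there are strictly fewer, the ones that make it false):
is always true.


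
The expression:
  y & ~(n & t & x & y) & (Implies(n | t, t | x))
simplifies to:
y & (t | x | ~n) & (~n | ~t | ~x)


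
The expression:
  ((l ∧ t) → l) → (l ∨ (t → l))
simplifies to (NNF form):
l ∨ ¬t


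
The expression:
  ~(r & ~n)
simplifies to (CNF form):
n | ~r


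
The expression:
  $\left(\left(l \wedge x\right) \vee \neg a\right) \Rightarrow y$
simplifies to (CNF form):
$\left(a \vee y\right) \wedge \left(y \vee \neg l \vee \neg x\right)$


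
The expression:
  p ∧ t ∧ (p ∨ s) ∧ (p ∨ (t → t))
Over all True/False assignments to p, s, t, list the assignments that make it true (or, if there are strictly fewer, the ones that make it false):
is true only for:
  p=True, s=False, t=True;
  p=True, s=True, t=True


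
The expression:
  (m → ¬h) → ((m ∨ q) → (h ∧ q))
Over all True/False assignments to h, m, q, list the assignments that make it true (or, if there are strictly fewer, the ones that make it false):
is false only for:
  h=False, m=False, q=True;
  h=False, m=True, q=False;
  h=False, m=True, q=True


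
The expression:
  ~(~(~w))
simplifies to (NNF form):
~w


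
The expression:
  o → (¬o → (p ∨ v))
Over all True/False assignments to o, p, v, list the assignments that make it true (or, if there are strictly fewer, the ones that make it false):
is always true.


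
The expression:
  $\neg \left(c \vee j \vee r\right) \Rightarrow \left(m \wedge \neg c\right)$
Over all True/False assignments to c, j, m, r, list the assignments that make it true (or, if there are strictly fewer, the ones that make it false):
is false only for:
  c=False, j=False, m=False, r=False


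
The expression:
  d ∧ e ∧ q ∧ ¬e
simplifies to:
False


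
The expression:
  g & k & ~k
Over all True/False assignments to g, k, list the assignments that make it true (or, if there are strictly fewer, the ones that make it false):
is never true.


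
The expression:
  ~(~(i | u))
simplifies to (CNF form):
i | u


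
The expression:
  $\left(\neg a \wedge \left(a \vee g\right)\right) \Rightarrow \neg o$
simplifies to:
$a \vee \neg g \vee \neg o$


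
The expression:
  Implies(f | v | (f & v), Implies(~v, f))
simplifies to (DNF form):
True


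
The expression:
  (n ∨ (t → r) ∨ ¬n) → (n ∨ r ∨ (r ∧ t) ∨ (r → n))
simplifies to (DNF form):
True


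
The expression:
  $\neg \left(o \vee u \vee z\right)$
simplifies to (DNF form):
$\neg o \wedge \neg u \wedge \neg z$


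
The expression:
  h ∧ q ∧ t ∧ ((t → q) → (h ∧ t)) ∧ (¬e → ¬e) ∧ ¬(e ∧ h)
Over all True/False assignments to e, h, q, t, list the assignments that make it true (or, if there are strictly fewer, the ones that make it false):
is true only for:
  e=False, h=True, q=True, t=True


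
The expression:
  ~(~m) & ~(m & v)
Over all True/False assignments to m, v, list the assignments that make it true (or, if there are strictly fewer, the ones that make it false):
is true only for:
  m=True, v=False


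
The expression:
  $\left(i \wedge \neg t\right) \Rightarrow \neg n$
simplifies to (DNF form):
$t \vee \neg i \vee \neg n$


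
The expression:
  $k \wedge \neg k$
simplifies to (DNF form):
$\text{False}$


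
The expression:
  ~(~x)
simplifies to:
x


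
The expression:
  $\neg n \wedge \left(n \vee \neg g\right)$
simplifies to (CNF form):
$\neg g \wedge \neg n$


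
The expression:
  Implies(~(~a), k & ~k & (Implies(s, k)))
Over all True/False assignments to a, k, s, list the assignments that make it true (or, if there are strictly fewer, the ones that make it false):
is true only for:
  a=False, k=False, s=False;
  a=False, k=False, s=True;
  a=False, k=True, s=False;
  a=False, k=True, s=True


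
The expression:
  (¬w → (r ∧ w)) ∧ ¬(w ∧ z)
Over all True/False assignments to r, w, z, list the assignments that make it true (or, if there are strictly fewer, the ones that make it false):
is true only for:
  r=False, w=True, z=False;
  r=True, w=True, z=False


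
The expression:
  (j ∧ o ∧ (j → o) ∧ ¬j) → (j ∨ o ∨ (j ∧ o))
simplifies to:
True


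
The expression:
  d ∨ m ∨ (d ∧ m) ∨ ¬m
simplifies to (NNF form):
True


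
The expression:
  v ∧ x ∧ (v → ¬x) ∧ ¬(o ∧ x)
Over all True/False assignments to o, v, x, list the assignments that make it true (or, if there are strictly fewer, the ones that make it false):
is never true.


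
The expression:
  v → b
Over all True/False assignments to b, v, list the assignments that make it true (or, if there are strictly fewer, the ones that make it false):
is false only for:
  b=False, v=True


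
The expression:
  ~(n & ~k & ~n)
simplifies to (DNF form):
True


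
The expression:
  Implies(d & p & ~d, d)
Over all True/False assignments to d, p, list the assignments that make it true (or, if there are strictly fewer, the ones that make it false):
is always true.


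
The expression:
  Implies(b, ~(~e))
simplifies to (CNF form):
e | ~b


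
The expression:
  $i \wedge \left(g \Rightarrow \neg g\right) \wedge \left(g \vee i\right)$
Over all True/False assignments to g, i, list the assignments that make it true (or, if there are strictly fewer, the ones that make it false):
is true only for:
  g=False, i=True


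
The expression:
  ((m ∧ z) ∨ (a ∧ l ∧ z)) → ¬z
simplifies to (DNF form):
(¬a ∧ ¬m) ∨ (¬l ∧ ¬m) ∨ ¬z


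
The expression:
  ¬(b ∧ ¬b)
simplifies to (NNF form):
True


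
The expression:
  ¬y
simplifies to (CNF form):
¬y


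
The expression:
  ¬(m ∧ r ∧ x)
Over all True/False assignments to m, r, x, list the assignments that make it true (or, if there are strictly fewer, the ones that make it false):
is false only for:
  m=True, r=True, x=True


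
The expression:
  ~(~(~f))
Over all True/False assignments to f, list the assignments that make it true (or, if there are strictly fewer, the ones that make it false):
is true only for:
  f=False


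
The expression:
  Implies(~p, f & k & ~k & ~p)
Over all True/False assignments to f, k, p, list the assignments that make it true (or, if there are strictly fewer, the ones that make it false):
is true only for:
  f=False, k=False, p=True;
  f=False, k=True, p=True;
  f=True, k=False, p=True;
  f=True, k=True, p=True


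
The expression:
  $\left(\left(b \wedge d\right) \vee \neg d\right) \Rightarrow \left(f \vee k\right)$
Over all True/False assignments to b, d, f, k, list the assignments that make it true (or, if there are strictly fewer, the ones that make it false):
is false only for:
  b=False, d=False, f=False, k=False;
  b=True, d=False, f=False, k=False;
  b=True, d=True, f=False, k=False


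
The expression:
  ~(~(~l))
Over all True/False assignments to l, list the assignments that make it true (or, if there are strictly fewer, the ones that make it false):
is true only for:
  l=False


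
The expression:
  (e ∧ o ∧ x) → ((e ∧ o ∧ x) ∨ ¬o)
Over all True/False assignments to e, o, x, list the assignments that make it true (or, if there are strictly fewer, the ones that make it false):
is always true.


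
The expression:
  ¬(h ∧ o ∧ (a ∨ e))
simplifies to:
(¬a ∧ ¬e) ∨ ¬h ∨ ¬o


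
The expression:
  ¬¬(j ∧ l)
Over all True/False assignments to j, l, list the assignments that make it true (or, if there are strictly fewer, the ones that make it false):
is true only for:
  j=True, l=True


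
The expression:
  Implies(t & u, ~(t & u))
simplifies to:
~t | ~u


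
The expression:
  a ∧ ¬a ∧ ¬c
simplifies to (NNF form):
False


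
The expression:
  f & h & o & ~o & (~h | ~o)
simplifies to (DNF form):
False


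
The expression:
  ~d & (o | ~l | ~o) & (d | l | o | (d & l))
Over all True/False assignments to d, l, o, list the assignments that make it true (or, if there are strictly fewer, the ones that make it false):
is true only for:
  d=False, l=False, o=True;
  d=False, l=True, o=False;
  d=False, l=True, o=True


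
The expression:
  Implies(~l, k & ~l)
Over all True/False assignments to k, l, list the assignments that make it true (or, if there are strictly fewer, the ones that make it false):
is false only for:
  k=False, l=False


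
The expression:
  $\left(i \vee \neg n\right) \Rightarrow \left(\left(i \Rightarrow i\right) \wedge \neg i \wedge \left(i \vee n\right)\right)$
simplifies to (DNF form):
$n \wedge \neg i$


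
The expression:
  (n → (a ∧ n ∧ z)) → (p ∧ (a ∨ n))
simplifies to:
(a ∧ p) ∨ (n ∧ ¬a) ∨ (n ∧ ¬z)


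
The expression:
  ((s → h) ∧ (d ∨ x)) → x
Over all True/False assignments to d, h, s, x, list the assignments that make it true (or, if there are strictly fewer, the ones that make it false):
is false only for:
  d=True, h=False, s=False, x=False;
  d=True, h=True, s=False, x=False;
  d=True, h=True, s=True, x=False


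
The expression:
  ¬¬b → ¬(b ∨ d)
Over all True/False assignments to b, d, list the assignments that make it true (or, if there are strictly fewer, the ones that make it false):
is true only for:
  b=False, d=False;
  b=False, d=True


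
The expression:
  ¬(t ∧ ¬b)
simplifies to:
b ∨ ¬t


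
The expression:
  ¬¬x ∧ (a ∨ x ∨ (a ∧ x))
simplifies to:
x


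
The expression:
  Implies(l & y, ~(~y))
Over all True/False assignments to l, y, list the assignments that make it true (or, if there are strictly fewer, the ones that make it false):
is always true.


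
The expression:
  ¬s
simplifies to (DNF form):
¬s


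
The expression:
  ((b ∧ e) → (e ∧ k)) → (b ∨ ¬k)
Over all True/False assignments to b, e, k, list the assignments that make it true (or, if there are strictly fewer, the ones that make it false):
is false only for:
  b=False, e=False, k=True;
  b=False, e=True, k=True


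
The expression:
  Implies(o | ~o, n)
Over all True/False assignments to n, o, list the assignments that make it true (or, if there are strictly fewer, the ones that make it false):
is true only for:
  n=True, o=False;
  n=True, o=True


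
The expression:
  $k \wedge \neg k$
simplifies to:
$\text{False}$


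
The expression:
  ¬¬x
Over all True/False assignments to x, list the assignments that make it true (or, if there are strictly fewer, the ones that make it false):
is true only for:
  x=True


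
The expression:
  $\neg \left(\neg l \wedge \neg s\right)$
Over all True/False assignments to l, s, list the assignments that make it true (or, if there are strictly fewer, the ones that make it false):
is false only for:
  l=False, s=False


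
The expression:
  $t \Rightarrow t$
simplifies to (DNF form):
$\text{True}$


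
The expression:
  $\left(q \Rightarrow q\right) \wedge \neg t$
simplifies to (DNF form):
$\neg t$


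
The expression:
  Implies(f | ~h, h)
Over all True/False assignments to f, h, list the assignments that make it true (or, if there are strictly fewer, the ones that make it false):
is true only for:
  f=False, h=True;
  f=True, h=True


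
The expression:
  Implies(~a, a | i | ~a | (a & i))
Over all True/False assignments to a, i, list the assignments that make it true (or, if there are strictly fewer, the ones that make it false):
is always true.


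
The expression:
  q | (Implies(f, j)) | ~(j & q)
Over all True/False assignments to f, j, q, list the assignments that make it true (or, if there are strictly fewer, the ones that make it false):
is always true.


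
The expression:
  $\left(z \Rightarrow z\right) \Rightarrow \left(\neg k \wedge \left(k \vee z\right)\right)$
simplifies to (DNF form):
$z \wedge \neg k$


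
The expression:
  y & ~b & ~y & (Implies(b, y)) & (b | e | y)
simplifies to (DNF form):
False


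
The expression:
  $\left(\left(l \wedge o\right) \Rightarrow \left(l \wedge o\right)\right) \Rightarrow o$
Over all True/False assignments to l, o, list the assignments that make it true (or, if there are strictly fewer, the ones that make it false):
is true only for:
  l=False, o=True;
  l=True, o=True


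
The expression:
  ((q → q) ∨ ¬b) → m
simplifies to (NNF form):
m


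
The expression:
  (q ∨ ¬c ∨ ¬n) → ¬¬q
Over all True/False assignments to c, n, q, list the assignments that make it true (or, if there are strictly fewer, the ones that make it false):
is false only for:
  c=False, n=False, q=False;
  c=False, n=True, q=False;
  c=True, n=False, q=False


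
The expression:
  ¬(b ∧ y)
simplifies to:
¬b ∨ ¬y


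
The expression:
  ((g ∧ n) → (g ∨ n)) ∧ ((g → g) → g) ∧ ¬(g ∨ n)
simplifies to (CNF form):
False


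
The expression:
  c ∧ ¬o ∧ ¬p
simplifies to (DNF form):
c ∧ ¬o ∧ ¬p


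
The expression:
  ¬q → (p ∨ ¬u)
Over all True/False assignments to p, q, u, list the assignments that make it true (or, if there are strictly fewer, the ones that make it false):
is false only for:
  p=False, q=False, u=True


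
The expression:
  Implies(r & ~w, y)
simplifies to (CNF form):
w | y | ~r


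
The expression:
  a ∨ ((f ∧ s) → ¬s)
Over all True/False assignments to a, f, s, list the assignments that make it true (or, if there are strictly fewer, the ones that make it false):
is false only for:
  a=False, f=True, s=True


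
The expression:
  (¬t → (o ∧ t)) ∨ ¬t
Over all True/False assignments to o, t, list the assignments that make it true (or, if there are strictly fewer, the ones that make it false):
is always true.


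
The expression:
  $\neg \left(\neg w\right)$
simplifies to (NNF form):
$w$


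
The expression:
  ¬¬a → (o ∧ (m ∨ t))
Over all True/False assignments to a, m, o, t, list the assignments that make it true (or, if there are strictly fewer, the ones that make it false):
is false only for:
  a=True, m=False, o=False, t=False;
  a=True, m=False, o=False, t=True;
  a=True, m=False, o=True, t=False;
  a=True, m=True, o=False, t=False;
  a=True, m=True, o=False, t=True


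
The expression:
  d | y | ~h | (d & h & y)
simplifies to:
d | y | ~h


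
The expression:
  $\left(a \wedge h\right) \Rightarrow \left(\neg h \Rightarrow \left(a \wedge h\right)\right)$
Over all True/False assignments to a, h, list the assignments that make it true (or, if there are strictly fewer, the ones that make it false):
is always true.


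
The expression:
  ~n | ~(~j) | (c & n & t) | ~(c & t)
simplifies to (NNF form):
True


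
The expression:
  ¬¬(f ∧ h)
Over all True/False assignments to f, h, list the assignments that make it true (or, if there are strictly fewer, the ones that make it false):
is true only for:
  f=True, h=True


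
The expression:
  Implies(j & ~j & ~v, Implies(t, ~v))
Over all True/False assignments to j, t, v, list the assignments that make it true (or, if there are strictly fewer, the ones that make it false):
is always true.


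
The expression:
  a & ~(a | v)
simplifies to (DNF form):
False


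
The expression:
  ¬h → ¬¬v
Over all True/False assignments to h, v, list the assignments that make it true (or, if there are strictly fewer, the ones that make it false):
is false only for:
  h=False, v=False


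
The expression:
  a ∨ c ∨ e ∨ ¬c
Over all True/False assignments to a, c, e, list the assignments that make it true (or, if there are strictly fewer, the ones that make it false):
is always true.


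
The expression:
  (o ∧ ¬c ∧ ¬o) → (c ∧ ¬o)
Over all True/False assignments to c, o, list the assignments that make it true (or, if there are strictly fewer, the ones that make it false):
is always true.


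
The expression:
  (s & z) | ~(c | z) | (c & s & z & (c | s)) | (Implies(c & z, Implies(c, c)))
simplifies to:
True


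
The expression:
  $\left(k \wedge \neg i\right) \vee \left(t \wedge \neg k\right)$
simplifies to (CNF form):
$\left(k \vee t\right) \wedge \left(\neg i \vee \neg k\right)$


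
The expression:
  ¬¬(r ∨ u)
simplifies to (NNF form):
r ∨ u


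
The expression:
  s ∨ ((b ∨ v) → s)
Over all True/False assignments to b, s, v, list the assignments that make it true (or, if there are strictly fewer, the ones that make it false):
is false only for:
  b=False, s=False, v=True;
  b=True, s=False, v=False;
  b=True, s=False, v=True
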